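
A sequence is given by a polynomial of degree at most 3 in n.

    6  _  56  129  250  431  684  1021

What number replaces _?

Using the last 6 terms:
D1: 73  121  181  253  337
D2: 48  60  72  84
D3: 12  12  12
Constant third difference = 12.
Extend backward: 48 − 12 = 36;  73 − 36 = 37;  56 − 37 = 19

19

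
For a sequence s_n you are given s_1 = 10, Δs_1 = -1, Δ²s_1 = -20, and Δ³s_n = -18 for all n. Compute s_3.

-12

Build the table forward from the leading diagonal:
D3: -18  -18  -18
D2: -20  -38  -56
D1: -1  -21  -59
s: 10  9  -12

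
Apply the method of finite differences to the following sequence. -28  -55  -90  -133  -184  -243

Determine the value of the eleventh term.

-658

First differences: -27  -35  -43  -51  -59
Second differences: -8  -8  -8  -8
The second differences are constant (-8).
-59 − 8 = -67;  -243 − 67 = -310
-67 − 8 = -75;  -310 − 75 = -385
-75 − 8 = -83;  -385 − 83 = -468
-83 − 8 = -91;  -468 − 91 = -559
-91 − 8 = -99;  -559 − 99 = -658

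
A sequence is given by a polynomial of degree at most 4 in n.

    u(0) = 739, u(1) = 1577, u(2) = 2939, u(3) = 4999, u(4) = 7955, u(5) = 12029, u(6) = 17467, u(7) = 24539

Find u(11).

75407

Δ: 838, 1362, 2060, 2956, 4074, 5438, 7072
Δ²: 524, 698, 896, 1118, 1364, 1634
Δ³: 174, 198, 222, 246, 270
Δ⁴: 24, 24, 24, 24
Fourth differences constant at 24.
270 + 24 = 294;  1634 + 294 = 1928;  7072 + 1928 = 9000;  24539 + 9000 = 33539
294 + 24 = 318;  1928 + 318 = 2246;  9000 + 2246 = 11246;  33539 + 11246 = 44785
318 + 24 = 342;  2246 + 342 = 2588;  11246 + 2588 = 13834;  44785 + 13834 = 58619
342 + 24 = 366;  2588 + 366 = 2954;  13834 + 2954 = 16788;  58619 + 16788 = 75407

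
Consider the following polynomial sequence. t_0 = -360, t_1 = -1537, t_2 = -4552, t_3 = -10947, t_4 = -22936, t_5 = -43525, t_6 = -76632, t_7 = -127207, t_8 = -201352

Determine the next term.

-306441

-1177  -3015  -6395  -11989  -20589  -33107  -50575  -74145
-1838  -3380  -5594  -8600  -12518  -17468  -23570
-1542  -2214  -3006  -3918  -4950  -6102
-672  -792  -912  -1032  -1152
-120  -120  -120  -120
Constant fifth difference = -120, so extend:
-1152 − 120 = -1272;  -6102 − 1272 = -7374;  -23570 − 7374 = -30944;  -74145 − 30944 = -105089;  -201352 − 105089 = -306441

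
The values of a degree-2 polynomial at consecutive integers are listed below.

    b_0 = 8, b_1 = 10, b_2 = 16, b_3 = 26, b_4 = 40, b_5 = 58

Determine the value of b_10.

208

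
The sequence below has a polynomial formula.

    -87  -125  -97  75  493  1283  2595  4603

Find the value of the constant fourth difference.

D1: -38, 28, 172, 418, 790, 1312, 2008
D2: 66, 144, 246, 372, 522, 696
D3: 78, 102, 126, 150, 174
D4: 24, 24, 24, 24

24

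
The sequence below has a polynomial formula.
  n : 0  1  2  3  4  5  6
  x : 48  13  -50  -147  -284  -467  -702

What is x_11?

-2867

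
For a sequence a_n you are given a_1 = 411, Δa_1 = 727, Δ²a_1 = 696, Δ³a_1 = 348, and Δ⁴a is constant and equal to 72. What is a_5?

Build the table forward from the leading diagonal:
Fourth differences: 72  72  72  72  72
Third differences: 348  420  492  564  636
Second differences: 696  1044  1464  1956  2520
First differences: 727  1423  2467  3931  5887
a: 411  1138  2561  5028  8959

8959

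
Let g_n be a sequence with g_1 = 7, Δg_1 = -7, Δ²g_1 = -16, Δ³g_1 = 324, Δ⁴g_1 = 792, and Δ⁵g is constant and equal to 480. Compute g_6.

7492

Build the table forward from the leading diagonal:
Fifth differences: 480  480  480  480  480  480
Fourth differences: 792  1272  1752  2232  2712  3192
Third differences: 324  1116  2388  4140  6372  9084
Second differences: -16  308  1424  3812  7952  14324
First differences: -7  -23  285  1709  5521  13473
g: 7  0  -23  262  1971  7492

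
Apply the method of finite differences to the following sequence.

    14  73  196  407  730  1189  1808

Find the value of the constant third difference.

24

First differences: 59, 123, 211, 323, 459, 619
Second differences: 64, 88, 112, 136, 160
Third differences: 24, 24, 24, 24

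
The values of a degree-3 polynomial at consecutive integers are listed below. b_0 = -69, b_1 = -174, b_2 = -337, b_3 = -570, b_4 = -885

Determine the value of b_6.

-1809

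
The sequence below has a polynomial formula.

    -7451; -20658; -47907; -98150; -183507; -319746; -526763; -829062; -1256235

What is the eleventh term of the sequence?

-2631891

Δ: -13207 , -27249 , -50243 , -85357 , -136239 , -207017 , -302299 , -427173
Δ²: -14042 , -22994 , -35114 , -50882 , -70778 , -95282 , -124874
Δ³: -8952 , -12120 , -15768 , -19896 , -24504 , -29592
Δ⁴: -3168 , -3648 , -4128 , -4608 , -5088
Δ⁵: -480 , -480 , -480 , -480
Fifth differences constant at -480.
-5088 − 480 = -5568;  -29592 − 5568 = -35160;  -124874 − 35160 = -160034;  -427173 − 160034 = -587207;  -1256235 − 587207 = -1843442
-5568 − 480 = -6048;  -35160 − 6048 = -41208;  -160034 − 41208 = -201242;  -587207 − 201242 = -788449;  -1843442 − 788449 = -2631891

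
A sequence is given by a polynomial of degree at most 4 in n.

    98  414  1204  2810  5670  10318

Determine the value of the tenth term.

60830

First differences: 316 , 790 , 1606 , 2860 , 4648
Second differences: 474 , 816 , 1254 , 1788
Third differences: 342 , 438 , 534
Fourth differences: 96 , 96
The fourth differences are constant (96).
534 + 96 = 630;  1788 + 630 = 2418;  4648 + 2418 = 7066;  10318 + 7066 = 17384
630 + 96 = 726;  2418 + 726 = 3144;  7066 + 3144 = 10210;  17384 + 10210 = 27594
726 + 96 = 822;  3144 + 822 = 3966;  10210 + 3966 = 14176;  27594 + 14176 = 41770
822 + 96 = 918;  3966 + 918 = 4884;  14176 + 4884 = 19060;  41770 + 19060 = 60830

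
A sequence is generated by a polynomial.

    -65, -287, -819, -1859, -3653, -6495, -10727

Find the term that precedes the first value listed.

-3

First differences: -222  -532  -1040  -1794  -2842  -4232
Second differences: -310  -508  -754  -1048  -1390
Third differences: -198  -246  -294  -342
Fourth differences: -48  -48  -48
The fourth differences are constant at -48.
Work back: -198 + 48 = -150;  -310 + 150 = -160;  -222 + 160 = -62;  -65 + 62 = -3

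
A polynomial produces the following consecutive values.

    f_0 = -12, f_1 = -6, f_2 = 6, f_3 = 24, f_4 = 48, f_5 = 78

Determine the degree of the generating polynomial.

Δ: 6, 12, 18, 24, 30
Δ²: 6, 6, 6, 6
The second differences are constant, so the polynomial has degree 2.

2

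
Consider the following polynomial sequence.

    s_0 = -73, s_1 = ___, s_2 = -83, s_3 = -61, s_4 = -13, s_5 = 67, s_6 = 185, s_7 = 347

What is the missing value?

-85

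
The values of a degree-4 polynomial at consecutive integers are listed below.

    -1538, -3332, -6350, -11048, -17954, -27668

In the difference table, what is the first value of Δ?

First differences: -1794, -3018, -4698, -6906, -9714
Second differences: -1224, -1680, -2208, -2808
Third differences: -456, -528, -600
Fourth differences: -72, -72

-1794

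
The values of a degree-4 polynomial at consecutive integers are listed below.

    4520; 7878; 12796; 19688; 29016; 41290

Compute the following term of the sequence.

57068

3358  4918  6892  9328  12274
1560  1974  2436  2946
414  462  510
48  48
The fourth differences are constant (48).
510 + 48 = 558;  2946 + 558 = 3504;  12274 + 3504 = 15778;  41290 + 15778 = 57068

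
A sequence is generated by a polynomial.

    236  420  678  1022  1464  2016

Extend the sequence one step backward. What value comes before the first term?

114

184  258  344  442  552
74  86  98  110
12  12  12
The third differences are constant at 12.
Work back: 74 − 12 = 62;  184 − 62 = 122;  236 − 122 = 114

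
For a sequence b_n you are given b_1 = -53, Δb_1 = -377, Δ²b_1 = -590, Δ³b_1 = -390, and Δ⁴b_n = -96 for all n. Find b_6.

-12218

Build the table forward from the leading diagonal:
D4: -96  -96  -96  -96  -96  -96
D3: -390  -486  -582  -678  -774  -870
D2: -590  -980  -1466  -2048  -2726  -3500
D1: -377  -967  -1947  -3413  -5461  -8187
b: -53  -430  -1397  -3344  -6757  -12218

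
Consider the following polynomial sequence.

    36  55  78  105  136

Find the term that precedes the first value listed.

First differences: 19  23  27  31
Second differences: 4  4  4
The second differences are constant at 4.
Work back: 19 − 4 = 15;  36 − 15 = 21

21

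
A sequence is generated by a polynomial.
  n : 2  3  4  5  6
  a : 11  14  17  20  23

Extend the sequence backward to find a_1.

Δ: 3  3  3  3
The first differences are constant at 3.
Work back: 11 − 3 = 8

8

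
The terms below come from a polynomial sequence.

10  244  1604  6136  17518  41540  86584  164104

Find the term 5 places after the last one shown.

Δ: 234 , 1360 , 4532 , 11382 , 24022 , 45044 , 77520
Δ²: 1126 , 3172 , 6850 , 12640 , 21022 , 32476
Δ³: 2046 , 3678 , 5790 , 8382 , 11454
Δ⁴: 1632 , 2112 , 2592 , 3072
Δ⁵: 480 , 480 , 480
Fifth differences constant at 480.
3072 + 480 = 3552;  11454 + 3552 = 15006;  32476 + 15006 = 47482;  77520 + 47482 = 125002;  164104 + 125002 = 289106
3552 + 480 = 4032;  15006 + 4032 = 19038;  47482 + 19038 = 66520;  125002 + 66520 = 191522;  289106 + 191522 = 480628
4032 + 480 = 4512;  19038 + 4512 = 23550;  66520 + 23550 = 90070;  191522 + 90070 = 281592;  480628 + 281592 = 762220
4512 + 480 = 4992;  23550 + 4992 = 28542;  90070 + 28542 = 118612;  281592 + 118612 = 400204;  762220 + 400204 = 1162424
4992 + 480 = 5472;  28542 + 5472 = 34014;  118612 + 34014 = 152626;  400204 + 152626 = 552830;  1162424 + 552830 = 1715254

1715254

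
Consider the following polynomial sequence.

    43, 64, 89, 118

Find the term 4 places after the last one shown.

Δ: 21, 25, 29
Δ²: 4, 4
Second differences constant at 4.
29 + 4 = 33;  118 + 33 = 151
33 + 4 = 37;  151 + 37 = 188
37 + 4 = 41;  188 + 41 = 229
41 + 4 = 45;  229 + 45 = 274

274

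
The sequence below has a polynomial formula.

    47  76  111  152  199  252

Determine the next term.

311

D1: 29, 35, 41, 47, 53
D2: 6, 6, 6, 6
The second differences are constant (6).
53 + 6 = 59;  252 + 59 = 311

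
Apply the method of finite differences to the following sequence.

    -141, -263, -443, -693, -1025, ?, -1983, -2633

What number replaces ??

Using the first 5 terms:
First differences: -122, -180, -250, -332
Second differences: -58, -70, -82
Third differences: -12, -12
Constant third difference = -12.
Extend forward: -82 − 12 = -94;  -332 − 94 = -426;  -1025 − 426 = -1451

-1451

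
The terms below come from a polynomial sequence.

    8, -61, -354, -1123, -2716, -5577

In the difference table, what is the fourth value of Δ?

Δ: -69, -293, -769, -1593, -2861
Δ²: -224, -476, -824, -1268
Δ³: -252, -348, -444
Δ⁴: -96, -96

-1593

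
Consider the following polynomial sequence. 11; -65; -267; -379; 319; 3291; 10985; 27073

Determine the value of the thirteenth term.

D1: -76 , -202 , -112 , 698 , 2972 , 7694 , 16088
D2: -126 , 90 , 810 , 2274 , 4722 , 8394
D3: 216 , 720 , 1464 , 2448 , 3672
D4: 504 , 744 , 984 , 1224
D5: 240 , 240 , 240
The fifth differences are constant (240).
1224 + 240 = 1464;  3672 + 1464 = 5136;  8394 + 5136 = 13530;  16088 + 13530 = 29618;  27073 + 29618 = 56691
1464 + 240 = 1704;  5136 + 1704 = 6840;  13530 + 6840 = 20370;  29618 + 20370 = 49988;  56691 + 49988 = 106679
1704 + 240 = 1944;  6840 + 1944 = 8784;  20370 + 8784 = 29154;  49988 + 29154 = 79142;  106679 + 79142 = 185821
1944 + 240 = 2184;  8784 + 2184 = 10968;  29154 + 10968 = 40122;  79142 + 40122 = 119264;  185821 + 119264 = 305085
2184 + 240 = 2424;  10968 + 2424 = 13392;  40122 + 13392 = 53514;  119264 + 53514 = 172778;  305085 + 172778 = 477863

477863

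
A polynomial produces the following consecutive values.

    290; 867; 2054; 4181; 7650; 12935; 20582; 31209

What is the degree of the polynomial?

4

Δ: 577, 1187, 2127, 3469, 5285, 7647, 10627
Δ²: 610, 940, 1342, 1816, 2362, 2980
Δ³: 330, 402, 474, 546, 618
Δ⁴: 72, 72, 72, 72
The fourth differences are constant, so the polynomial has degree 4.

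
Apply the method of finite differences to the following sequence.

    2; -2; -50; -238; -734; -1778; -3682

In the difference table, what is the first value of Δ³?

-96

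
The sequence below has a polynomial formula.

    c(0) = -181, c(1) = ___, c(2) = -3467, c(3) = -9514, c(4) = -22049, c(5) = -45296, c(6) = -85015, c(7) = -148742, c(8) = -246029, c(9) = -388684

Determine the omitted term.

Using the last 8 terms:
D1: -6047, -12535, -23247, -39719, -63727, -97287, -142655
D2: -6488, -10712, -16472, -24008, -33560, -45368
D3: -4224, -5760, -7536, -9552, -11808
D4: -1536, -1776, -2016, -2256
D5: -240, -240, -240
Constant fifth difference = -240.
Extend backward: -1536 + 240 = -1296;  -4224 + 1296 = -2928;  -6488 + 2928 = -3560;  -6047 + 3560 = -2487;  -3467 + 2487 = -980

-980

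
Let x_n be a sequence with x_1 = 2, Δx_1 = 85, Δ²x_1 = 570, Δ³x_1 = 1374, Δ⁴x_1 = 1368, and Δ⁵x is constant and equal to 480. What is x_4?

3341

Build the table forward from the leading diagonal:
Δ⁵: 480  480  480  480
Δ⁴: 1368  1848  2328  2808
Δ³: 1374  2742  4590  6918
Δ²: 570  1944  4686  9276
Δ: 85  655  2599  7285
x: 2  87  742  3341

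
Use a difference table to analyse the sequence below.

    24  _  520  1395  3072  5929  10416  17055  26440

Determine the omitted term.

Using the last 7 terms:
Δ: 875  1677  2857  4487  6639  9385
Δ²: 802  1180  1630  2152  2746
Δ³: 378  450  522  594
Δ⁴: 72  72  72
Constant fourth difference = 72.
Extend backward: 378 − 72 = 306;  802 − 306 = 496;  875 − 496 = 379;  520 − 379 = 141

141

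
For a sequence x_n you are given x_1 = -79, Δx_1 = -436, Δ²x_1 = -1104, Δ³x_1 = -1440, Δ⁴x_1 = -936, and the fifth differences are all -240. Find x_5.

Build the table forward from the leading diagonal:
D5: -240  -240  -240  -240  -240
D4: -936  -1176  -1416  -1656  -1896
D3: -1440  -2376  -3552  -4968  -6624
D2: -1104  -2544  -4920  -8472  -13440
D1: -436  -1540  -4084  -9004  -17476
x: -79  -515  -2055  -6139  -15143

-15143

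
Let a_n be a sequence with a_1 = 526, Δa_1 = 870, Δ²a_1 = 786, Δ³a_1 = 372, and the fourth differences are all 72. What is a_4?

Build the table forward from the leading diagonal:
D4: 72  72  72  72
D3: 372  444  516  588
D2: 786  1158  1602  2118
D1: 870  1656  2814  4416
a: 526  1396  3052  5866

5866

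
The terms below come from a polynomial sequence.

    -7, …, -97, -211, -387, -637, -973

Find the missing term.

Using the last 5 terms:
Δ: -114  -176  -250  -336
Δ²: -62  -74  -86
Δ³: -12  -12
Constant third difference = -12.
Extend backward: -62 + 12 = -50;  -114 + 50 = -64;  -97 + 64 = -33

-33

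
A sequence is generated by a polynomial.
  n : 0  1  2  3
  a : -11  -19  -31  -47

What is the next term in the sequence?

First differences: -8, -12, -16
Second differences: -4, -4
Constant second difference = -4, so extend:
-16 − 4 = -20;  -47 − 20 = -67

-67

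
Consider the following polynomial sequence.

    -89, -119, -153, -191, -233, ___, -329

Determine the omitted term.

-279

Using the first 5 terms:
Δ: -30, -34, -38, -42
Δ²: -4, -4, -4
Constant second difference = -4.
Extend forward: -42 − 4 = -46;  -233 − 46 = -279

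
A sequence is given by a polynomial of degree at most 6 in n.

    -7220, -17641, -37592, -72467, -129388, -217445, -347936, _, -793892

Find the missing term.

-534607

Using the first 7 terms:
First differences: -10421, -19951, -34875, -56921, -88057, -130491
Second differences: -9530, -14924, -22046, -31136, -42434
Third differences: -5394, -7122, -9090, -11298
Fourth differences: -1728, -1968, -2208
Fifth differences: -240, -240
Constant fifth difference = -240.
Extend forward: -2208 − 240 = -2448;  -11298 − 2448 = -13746;  -42434 − 13746 = -56180;  -130491 − 56180 = -186671;  -347936 − 186671 = -534607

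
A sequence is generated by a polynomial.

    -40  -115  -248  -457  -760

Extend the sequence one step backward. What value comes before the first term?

-5

Δ: -75, -133, -209, -303
Δ²: -58, -76, -94
Δ³: -18, -18
The third differences are constant at -18.
Work back: -58 + 18 = -40;  -75 + 40 = -35;  -40 + 35 = -5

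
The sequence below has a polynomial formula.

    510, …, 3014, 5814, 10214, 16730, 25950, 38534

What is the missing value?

1370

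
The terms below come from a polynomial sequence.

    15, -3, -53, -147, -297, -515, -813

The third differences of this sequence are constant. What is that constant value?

-12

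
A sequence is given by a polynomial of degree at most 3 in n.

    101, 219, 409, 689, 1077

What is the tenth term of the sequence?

5267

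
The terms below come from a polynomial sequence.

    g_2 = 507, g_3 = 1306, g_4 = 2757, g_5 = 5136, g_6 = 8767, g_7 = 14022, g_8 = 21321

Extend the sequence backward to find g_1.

132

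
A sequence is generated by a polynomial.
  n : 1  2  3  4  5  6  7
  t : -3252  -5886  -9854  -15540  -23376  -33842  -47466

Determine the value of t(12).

-184796

First differences: -2634, -3968, -5686, -7836, -10466, -13624
Second differences: -1334, -1718, -2150, -2630, -3158
Third differences: -384, -432, -480, -528
Fourth differences: -48, -48, -48
Constant fourth difference = -48, so extend:
-528 − 48 = -576;  -3158 − 576 = -3734;  -13624 − 3734 = -17358;  -47466 − 17358 = -64824
-576 − 48 = -624;  -3734 − 624 = -4358;  -17358 − 4358 = -21716;  -64824 − 21716 = -86540
-624 − 48 = -672;  -4358 − 672 = -5030;  -21716 − 5030 = -26746;  -86540 − 26746 = -113286
-672 − 48 = -720;  -5030 − 720 = -5750;  -26746 − 5750 = -32496;  -113286 − 32496 = -145782
-720 − 48 = -768;  -5750 − 768 = -6518;  -32496 − 6518 = -39014;  -145782 − 39014 = -184796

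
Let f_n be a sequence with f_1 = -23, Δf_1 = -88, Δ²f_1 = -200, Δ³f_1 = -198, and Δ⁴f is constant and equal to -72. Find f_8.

-14289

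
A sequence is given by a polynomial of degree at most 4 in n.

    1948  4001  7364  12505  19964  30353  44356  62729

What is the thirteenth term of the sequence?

251644

First differences: 2053  3363  5141  7459  10389  14003  18373
Second differences: 1310  1778  2318  2930  3614  4370
Third differences: 468  540  612  684  756
Fourth differences: 72  72  72  72
Fourth differences constant at 72.
756 + 72 = 828;  4370 + 828 = 5198;  18373 + 5198 = 23571;  62729 + 23571 = 86300
828 + 72 = 900;  5198 + 900 = 6098;  23571 + 6098 = 29669;  86300 + 29669 = 115969
900 + 72 = 972;  6098 + 972 = 7070;  29669 + 7070 = 36739;  115969 + 36739 = 152708
972 + 72 = 1044;  7070 + 1044 = 8114;  36739 + 8114 = 44853;  152708 + 44853 = 197561
1044 + 72 = 1116;  8114 + 1116 = 9230;  44853 + 9230 = 54083;  197561 + 54083 = 251644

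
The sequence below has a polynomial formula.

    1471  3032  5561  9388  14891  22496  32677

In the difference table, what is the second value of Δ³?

378

First differences: 1561, 2529, 3827, 5503, 7605, 10181
Second differences: 968, 1298, 1676, 2102, 2576
Third differences: 330, 378, 426, 474
Fourth differences: 48, 48, 48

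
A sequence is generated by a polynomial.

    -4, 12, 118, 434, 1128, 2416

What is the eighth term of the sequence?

7878

16, 106, 316, 694, 1288
90, 210, 378, 594
120, 168, 216
48, 48
Constant fourth difference = 48, so extend:
216 + 48 = 264;  594 + 264 = 858;  1288 + 858 = 2146;  2416 + 2146 = 4562
264 + 48 = 312;  858 + 312 = 1170;  2146 + 1170 = 3316;  4562 + 3316 = 7878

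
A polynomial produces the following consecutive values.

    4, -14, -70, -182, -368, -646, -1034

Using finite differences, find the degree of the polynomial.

3

First differences: -18, -56, -112, -186, -278, -388
Second differences: -38, -56, -74, -92, -110
Third differences: -18, -18, -18, -18
The third differences are constant, so the polynomial has degree 3.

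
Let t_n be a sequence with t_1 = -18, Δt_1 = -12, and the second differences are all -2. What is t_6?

-98

Build the table forward from the leading diagonal:
D2: -2  -2  -2  -2  -2  -2
D1: -12  -14  -16  -18  -20  -22
t: -18  -30  -44  -60  -78  -98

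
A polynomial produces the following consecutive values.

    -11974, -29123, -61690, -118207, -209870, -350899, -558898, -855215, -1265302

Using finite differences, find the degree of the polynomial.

First differences: -17149, -32567, -56517, -91663, -141029, -207999, -296317, -410087
Second differences: -15418, -23950, -35146, -49366, -66970, -88318, -113770
Third differences: -8532, -11196, -14220, -17604, -21348, -25452
Fourth differences: -2664, -3024, -3384, -3744, -4104
Fifth differences: -360, -360, -360, -360
The fifth differences are constant, so the polynomial has degree 5.

5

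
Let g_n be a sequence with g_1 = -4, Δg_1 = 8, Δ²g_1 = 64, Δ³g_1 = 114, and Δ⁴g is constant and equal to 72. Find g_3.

Build the table forward from the leading diagonal:
D4: 72, 72, 72
D3: 114, 186, 258
D2: 64, 178, 364
D1: 8, 72, 250
g: -4, 4, 76

76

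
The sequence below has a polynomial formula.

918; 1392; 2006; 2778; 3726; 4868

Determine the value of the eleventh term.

14118

First differences: 474, 614, 772, 948, 1142
Second differences: 140, 158, 176, 194
Third differences: 18, 18, 18
The third differences are constant (18).
194 + 18 = 212;  1142 + 212 = 1354;  4868 + 1354 = 6222
212 + 18 = 230;  1354 + 230 = 1584;  6222 + 1584 = 7806
230 + 18 = 248;  1584 + 248 = 1832;  7806 + 1832 = 9638
248 + 18 = 266;  1832 + 266 = 2098;  9638 + 2098 = 11736
266 + 18 = 284;  2098 + 284 = 2382;  11736 + 2382 = 14118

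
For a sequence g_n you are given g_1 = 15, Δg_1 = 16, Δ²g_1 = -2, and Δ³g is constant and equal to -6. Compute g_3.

45

Build the table forward from the leading diagonal:
Δ³: -6, -6, -6
Δ²: -2, -8, -14
Δ: 16, 14, 6
g: 15, 31, 45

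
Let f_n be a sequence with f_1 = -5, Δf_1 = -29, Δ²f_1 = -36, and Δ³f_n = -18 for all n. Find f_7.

Build the table forward from the leading diagonal:
D3: -18, -18, -18, -18, -18, -18, -18
D2: -36, -54, -72, -90, -108, -126, -144
D1: -29, -65, -119, -191, -281, -389, -515
f: -5, -34, -99, -218, -409, -690, -1079

-1079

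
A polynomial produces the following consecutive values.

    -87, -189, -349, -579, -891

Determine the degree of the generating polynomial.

3

First differences: -102, -160, -230, -312
Second differences: -58, -70, -82
Third differences: -12, -12
The third differences are constant, so the polynomial has degree 3.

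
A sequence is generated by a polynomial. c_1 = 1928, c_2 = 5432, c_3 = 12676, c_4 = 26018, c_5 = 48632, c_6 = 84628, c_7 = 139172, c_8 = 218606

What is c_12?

959962

Δ: 3504 , 7244 , 13342 , 22614 , 35996 , 54544 , 79434
Δ²: 3740 , 6098 , 9272 , 13382 , 18548 , 24890
Δ³: 2358 , 3174 , 4110 , 5166 , 6342
Δ⁴: 816 , 936 , 1056 , 1176
Δ⁵: 120 , 120 , 120
Constant fifth difference = 120, so extend:
1176 + 120 = 1296;  6342 + 1296 = 7638;  24890 + 7638 = 32528;  79434 + 32528 = 111962;  218606 + 111962 = 330568
1296 + 120 = 1416;  7638 + 1416 = 9054;  32528 + 9054 = 41582;  111962 + 41582 = 153544;  330568 + 153544 = 484112
1416 + 120 = 1536;  9054 + 1536 = 10590;  41582 + 10590 = 52172;  153544 + 52172 = 205716;  484112 + 205716 = 689828
1536 + 120 = 1656;  10590 + 1656 = 12246;  52172 + 12246 = 64418;  205716 + 64418 = 270134;  689828 + 270134 = 959962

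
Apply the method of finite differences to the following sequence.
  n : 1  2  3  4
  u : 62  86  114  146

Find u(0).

42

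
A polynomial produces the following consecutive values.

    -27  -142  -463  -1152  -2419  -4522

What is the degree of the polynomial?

First differences: -115, -321, -689, -1267, -2103
Second differences: -206, -368, -578, -836
Third differences: -162, -210, -258
Fourth differences: -48, -48
The fourth differences are constant, so the polynomial has degree 4.

4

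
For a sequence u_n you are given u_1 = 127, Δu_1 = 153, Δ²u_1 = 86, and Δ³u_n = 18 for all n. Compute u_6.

1932

Build the table forward from the leading diagonal:
D3: 18, 18, 18, 18, 18, 18
D2: 86, 104, 122, 140, 158, 176
D1: 153, 239, 343, 465, 605, 763
u: 127, 280, 519, 862, 1327, 1932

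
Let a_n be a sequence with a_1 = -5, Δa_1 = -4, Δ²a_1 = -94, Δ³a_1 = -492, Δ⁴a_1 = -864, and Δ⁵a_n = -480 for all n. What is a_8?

Build the table forward from the leading diagonal:
Fifth differences: -480, -480, -480, -480, -480, -480, -480, -480
Fourth differences: -864, -1344, -1824, -2304, -2784, -3264, -3744, -4224
Third differences: -492, -1356, -2700, -4524, -6828, -9612, -12876, -16620
Second differences: -94, -586, -1942, -4642, -9166, -15994, -25606, -38482
First differences: -4, -98, -684, -2626, -7268, -16434, -32428, -58034
a: -5, -9, -107, -791, -3417, -10685, -27119, -59547

-59547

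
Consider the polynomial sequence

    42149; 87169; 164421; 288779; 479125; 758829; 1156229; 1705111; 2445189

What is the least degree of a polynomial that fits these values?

D1: 45020, 77252, 124358, 190346, 279704, 397400, 548882, 740078
D2: 32232, 47106, 65988, 89358, 117696, 151482, 191196
D3: 14874, 18882, 23370, 28338, 33786, 39714
D4: 4008, 4488, 4968, 5448, 5928
D5: 480, 480, 480, 480
The fifth differences are constant, so the polynomial has degree 5.

5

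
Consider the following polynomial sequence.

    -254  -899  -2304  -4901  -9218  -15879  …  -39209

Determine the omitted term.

-25604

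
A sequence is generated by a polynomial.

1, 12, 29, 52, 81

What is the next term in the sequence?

First differences: 11 , 17 , 23 , 29
Second differences: 6 , 6 , 6
Second differences constant at 6.
29 + 6 = 35;  81 + 35 = 116

116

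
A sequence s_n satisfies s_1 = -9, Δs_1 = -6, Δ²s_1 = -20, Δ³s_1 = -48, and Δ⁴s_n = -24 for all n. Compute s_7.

-1665

Build the table forward from the leading diagonal:
Δ⁴: -24, -24, -24, -24, -24, -24, -24
Δ³: -48, -72, -96, -120, -144, -168, -192
Δ²: -20, -68, -140, -236, -356, -500, -668
Δ: -6, -26, -94, -234, -470, -826, -1326
s: -9, -15, -41, -135, -369, -839, -1665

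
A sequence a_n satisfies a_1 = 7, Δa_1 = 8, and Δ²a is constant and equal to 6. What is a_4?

Build the table forward from the leading diagonal:
D2: 6  6  6  6
D1: 8  14  20  26
a: 7  15  29  49

49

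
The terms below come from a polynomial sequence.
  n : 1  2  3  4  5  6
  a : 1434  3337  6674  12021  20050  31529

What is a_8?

68389

First differences: 1903, 3337, 5347, 8029, 11479
Second differences: 1434, 2010, 2682, 3450
Third differences: 576, 672, 768
Fourth differences: 96, 96
Fourth differences constant at 96.
768 + 96 = 864;  3450 + 864 = 4314;  11479 + 4314 = 15793;  31529 + 15793 = 47322
864 + 96 = 960;  4314 + 960 = 5274;  15793 + 5274 = 21067;  47322 + 21067 = 68389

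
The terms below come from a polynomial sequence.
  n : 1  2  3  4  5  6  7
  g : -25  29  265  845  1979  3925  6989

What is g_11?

38225

54, 236, 580, 1134, 1946, 3064
182, 344, 554, 812, 1118
162, 210, 258, 306
48, 48, 48
Fourth differences constant at 48.
306 + 48 = 354;  1118 + 354 = 1472;  3064 + 1472 = 4536;  6989 + 4536 = 11525
354 + 48 = 402;  1472 + 402 = 1874;  4536 + 1874 = 6410;  11525 + 6410 = 17935
402 + 48 = 450;  1874 + 450 = 2324;  6410 + 2324 = 8734;  17935 + 8734 = 26669
450 + 48 = 498;  2324 + 498 = 2822;  8734 + 2822 = 11556;  26669 + 11556 = 38225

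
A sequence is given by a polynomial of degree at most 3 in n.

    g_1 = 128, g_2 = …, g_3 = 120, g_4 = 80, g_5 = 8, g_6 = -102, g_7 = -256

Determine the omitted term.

134

Using the last 5 terms:
Δ: -40, -72, -110, -154
Δ²: -32, -38, -44
Δ³: -6, -6
Constant third difference = -6.
Extend backward: -32 + 6 = -26;  -40 + 26 = -14;  120 + 14 = 134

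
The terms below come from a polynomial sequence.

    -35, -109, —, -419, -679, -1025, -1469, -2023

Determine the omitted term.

-233

Using the last 5 terms:
D1: -260, -346, -444, -554
D2: -86, -98, -110
D3: -12, -12
Constant third difference = -12.
Extend backward: -86 + 12 = -74;  -260 + 74 = -186;  -419 + 186 = -233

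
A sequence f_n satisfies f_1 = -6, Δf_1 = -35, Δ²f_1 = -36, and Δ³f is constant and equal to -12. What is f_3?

-112

Build the table forward from the leading diagonal:
D3: -12, -12, -12
D2: -36, -48, -60
D1: -35, -71, -119
f: -6, -41, -112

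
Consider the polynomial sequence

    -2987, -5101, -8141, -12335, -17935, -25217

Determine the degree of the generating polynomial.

First differences: -2114, -3040, -4194, -5600, -7282
Second differences: -926, -1154, -1406, -1682
Third differences: -228, -252, -276
Fourth differences: -24, -24
The fourth differences are constant, so the polynomial has degree 4.

4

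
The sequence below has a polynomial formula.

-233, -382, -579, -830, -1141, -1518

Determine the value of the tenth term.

First differences: -149, -197, -251, -311, -377
Second differences: -48, -54, -60, -66
Third differences: -6, -6, -6
Third differences constant at -6.
-66 − 6 = -72;  -377 − 72 = -449;  -1518 − 449 = -1967
-72 − 6 = -78;  -449 − 78 = -527;  -1967 − 527 = -2494
-78 − 6 = -84;  -527 − 84 = -611;  -2494 − 611 = -3105
-84 − 6 = -90;  -611 − 90 = -701;  -3105 − 701 = -3806

-3806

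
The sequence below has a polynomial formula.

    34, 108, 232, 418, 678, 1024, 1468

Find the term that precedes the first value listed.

-2

Δ: 74, 124, 186, 260, 346, 444
Δ²: 50, 62, 74, 86, 98
Δ³: 12, 12, 12, 12
The third differences are constant at 12.
Work back: 50 − 12 = 38;  74 − 38 = 36;  34 − 36 = -2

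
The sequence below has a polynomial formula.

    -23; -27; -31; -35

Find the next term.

-39

Δ: -4 , -4 , -4
First differences constant at -4.
-35 − 4 = -39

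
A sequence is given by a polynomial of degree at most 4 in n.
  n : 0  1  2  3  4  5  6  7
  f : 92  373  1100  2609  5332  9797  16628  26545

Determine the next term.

40364

281, 727, 1509, 2723, 4465, 6831, 9917
446, 782, 1214, 1742, 2366, 3086
336, 432, 528, 624, 720
96, 96, 96, 96
Fourth differences constant at 96.
720 + 96 = 816;  3086 + 816 = 3902;  9917 + 3902 = 13819;  26545 + 13819 = 40364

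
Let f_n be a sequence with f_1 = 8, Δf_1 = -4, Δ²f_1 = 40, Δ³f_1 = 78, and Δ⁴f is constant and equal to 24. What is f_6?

1288

Build the table forward from the leading diagonal:
Δ⁴: 24, 24, 24, 24, 24, 24
Δ³: 78, 102, 126, 150, 174, 198
Δ²: 40, 118, 220, 346, 496, 670
Δ: -4, 36, 154, 374, 720, 1216
f: 8, 4, 40, 194, 568, 1288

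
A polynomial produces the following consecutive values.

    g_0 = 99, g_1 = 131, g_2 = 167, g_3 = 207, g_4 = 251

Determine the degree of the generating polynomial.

2

Δ: 32, 36, 40, 44
Δ²: 4, 4, 4
The second differences are constant, so the polynomial has degree 2.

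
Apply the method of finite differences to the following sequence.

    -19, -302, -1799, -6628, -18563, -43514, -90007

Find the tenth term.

-493318

First differences: -283 , -1497 , -4829 , -11935 , -24951 , -46493
Second differences: -1214 , -3332 , -7106 , -13016 , -21542
Third differences: -2118 , -3774 , -5910 , -8526
Fourth differences: -1656 , -2136 , -2616
Fifth differences: -480 , -480
The fifth differences are constant (-480).
-2616 − 480 = -3096;  -8526 − 3096 = -11622;  -21542 − 11622 = -33164;  -46493 − 33164 = -79657;  -90007 − 79657 = -169664
-3096 − 480 = -3576;  -11622 − 3576 = -15198;  -33164 − 15198 = -48362;  -79657 − 48362 = -128019;  -169664 − 128019 = -297683
-3576 − 480 = -4056;  -15198 − 4056 = -19254;  -48362 − 19254 = -67616;  -128019 − 67616 = -195635;  -297683 − 195635 = -493318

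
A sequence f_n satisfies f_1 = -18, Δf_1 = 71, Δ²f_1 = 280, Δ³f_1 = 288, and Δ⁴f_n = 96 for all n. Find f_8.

Build the table forward from the leading diagonal:
Fourth differences: 96, 96, 96, 96, 96, 96, 96, 96
Third differences: 288, 384, 480, 576, 672, 768, 864, 960
Second differences: 280, 568, 952, 1432, 2008, 2680, 3448, 4312
First differences: 71, 351, 919, 1871, 3303, 5311, 7991, 11439
f: -18, 53, 404, 1323, 3194, 6497, 11808, 19799

19799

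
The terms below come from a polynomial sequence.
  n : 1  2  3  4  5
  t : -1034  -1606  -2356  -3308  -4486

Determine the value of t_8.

-9616

First differences: -572, -750, -952, -1178
Second differences: -178, -202, -226
Third differences: -24, -24
Constant third difference = -24, so extend:
-226 − 24 = -250;  -1178 − 250 = -1428;  -4486 − 1428 = -5914
-250 − 24 = -274;  -1428 − 274 = -1702;  -5914 − 1702 = -7616
-274 − 24 = -298;  -1702 − 298 = -2000;  -7616 − 2000 = -9616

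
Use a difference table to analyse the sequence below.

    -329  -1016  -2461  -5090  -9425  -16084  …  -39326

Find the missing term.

-25781

Using the first 6 terms:
Δ: -687  -1445  -2629  -4335  -6659
Δ²: -758  -1184  -1706  -2324
Δ³: -426  -522  -618
Δ⁴: -96  -96
Constant fourth difference = -96.
Extend forward: -618 − 96 = -714;  -2324 − 714 = -3038;  -6659 − 3038 = -9697;  -16084 − 9697 = -25781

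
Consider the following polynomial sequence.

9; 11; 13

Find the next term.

15

D1: 2 , 2
Constant first difference = 2, so extend:
13 + 2 = 15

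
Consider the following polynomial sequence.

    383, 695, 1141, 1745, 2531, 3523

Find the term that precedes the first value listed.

Δ: 312, 446, 604, 786, 992
Δ²: 134, 158, 182, 206
Δ³: 24, 24, 24
The third differences are constant at 24.
Work back: 134 − 24 = 110;  312 − 110 = 202;  383 − 202 = 181

181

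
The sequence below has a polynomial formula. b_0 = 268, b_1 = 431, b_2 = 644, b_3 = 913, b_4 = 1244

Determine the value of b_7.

2669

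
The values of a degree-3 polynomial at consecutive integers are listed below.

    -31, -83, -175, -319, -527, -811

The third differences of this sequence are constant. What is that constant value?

-12

Δ: -52, -92, -144, -208, -284
Δ²: -40, -52, -64, -76
Δ³: -12, -12, -12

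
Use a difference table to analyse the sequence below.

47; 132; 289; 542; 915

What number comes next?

1432

D1: 85, 157, 253, 373
D2: 72, 96, 120
D3: 24, 24
The third differences are constant (24).
120 + 24 = 144;  373 + 144 = 517;  915 + 517 = 1432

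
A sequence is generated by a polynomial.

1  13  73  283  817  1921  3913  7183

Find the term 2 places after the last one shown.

19477

Δ: 12 , 60 , 210 , 534 , 1104 , 1992 , 3270
Δ²: 48 , 150 , 324 , 570 , 888 , 1278
Δ³: 102 , 174 , 246 , 318 , 390
Δ⁴: 72 , 72 , 72 , 72
The fourth differences are constant (72).
390 + 72 = 462;  1278 + 462 = 1740;  3270 + 1740 = 5010;  7183 + 5010 = 12193
462 + 72 = 534;  1740 + 534 = 2274;  5010 + 2274 = 7284;  12193 + 7284 = 19477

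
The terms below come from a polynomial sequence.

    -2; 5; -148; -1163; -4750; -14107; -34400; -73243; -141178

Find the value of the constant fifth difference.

First differences: 7, -153, -1015, -3587, -9357, -20293, -38843, -67935
Second differences: -160, -862, -2572, -5770, -10936, -18550, -29092
Third differences: -702, -1710, -3198, -5166, -7614, -10542
Fourth differences: -1008, -1488, -1968, -2448, -2928
Fifth differences: -480, -480, -480, -480

-480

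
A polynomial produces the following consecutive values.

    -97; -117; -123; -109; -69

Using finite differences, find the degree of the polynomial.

3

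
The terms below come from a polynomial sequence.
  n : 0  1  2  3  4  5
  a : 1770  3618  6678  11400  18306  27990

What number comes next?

1848 , 3060 , 4722 , 6906 , 9684
1212 , 1662 , 2184 , 2778
450 , 522 , 594
72 , 72
The fourth differences are constant (72).
594 + 72 = 666;  2778 + 666 = 3444;  9684 + 3444 = 13128;  27990 + 13128 = 41118

41118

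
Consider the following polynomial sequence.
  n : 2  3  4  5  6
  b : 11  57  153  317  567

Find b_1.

46, 96, 164, 250
50, 68, 86
18, 18
The third differences are constant at 18.
Work back: 50 − 18 = 32;  46 − 32 = 14;  11 − 14 = -3

-3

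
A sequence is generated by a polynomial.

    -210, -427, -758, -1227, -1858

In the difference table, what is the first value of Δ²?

D1: -217, -331, -469, -631
D2: -114, -138, -162
D3: -24, -24

-114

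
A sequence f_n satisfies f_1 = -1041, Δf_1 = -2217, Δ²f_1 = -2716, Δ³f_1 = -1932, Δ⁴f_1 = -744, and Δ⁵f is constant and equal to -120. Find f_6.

-62446

Build the table forward from the leading diagonal:
Fifth differences: -120, -120, -120, -120, -120, -120
Fourth differences: -744, -864, -984, -1104, -1224, -1344
Third differences: -1932, -2676, -3540, -4524, -5628, -6852
Second differences: -2716, -4648, -7324, -10864, -15388, -21016
First differences: -2217, -4933, -9581, -16905, -27769, -43157
f: -1041, -3258, -8191, -17772, -34677, -62446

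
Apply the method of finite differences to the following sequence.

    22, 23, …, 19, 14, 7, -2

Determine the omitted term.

Using the last 4 terms:
D1: -5, -7, -9
D2: -2, -2
Constant second difference = -2.
Extend backward: -5 + 2 = -3;  19 + 3 = 22

22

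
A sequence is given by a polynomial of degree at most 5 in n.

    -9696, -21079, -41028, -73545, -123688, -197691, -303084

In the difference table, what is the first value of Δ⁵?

-120

D1: -11383, -19949, -32517, -50143, -74003, -105393
D2: -8566, -12568, -17626, -23860, -31390
D3: -4002, -5058, -6234, -7530
D4: -1056, -1176, -1296
D5: -120, -120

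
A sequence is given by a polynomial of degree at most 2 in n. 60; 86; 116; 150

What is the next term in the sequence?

Δ: 26  30  34
Δ²: 4  4
Constant second difference = 4, so extend:
34 + 4 = 38;  150 + 38 = 188

188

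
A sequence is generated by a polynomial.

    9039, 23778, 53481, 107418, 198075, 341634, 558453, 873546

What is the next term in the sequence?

1317063

14739, 29703, 53937, 90657, 143559, 216819, 315093
14964, 24234, 36720, 52902, 73260, 98274
9270, 12486, 16182, 20358, 25014
3216, 3696, 4176, 4656
480, 480, 480
Constant fifth difference = 480, so extend:
4656 + 480 = 5136;  25014 + 5136 = 30150;  98274 + 30150 = 128424;  315093 + 128424 = 443517;  873546 + 443517 = 1317063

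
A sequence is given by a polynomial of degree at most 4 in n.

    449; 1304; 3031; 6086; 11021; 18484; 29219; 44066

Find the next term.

63961

D1: 855 , 1727 , 3055 , 4935 , 7463 , 10735 , 14847
D2: 872 , 1328 , 1880 , 2528 , 3272 , 4112
D3: 456 , 552 , 648 , 744 , 840
D4: 96 , 96 , 96 , 96
Fourth differences constant at 96.
840 + 96 = 936;  4112 + 936 = 5048;  14847 + 5048 = 19895;  44066 + 19895 = 63961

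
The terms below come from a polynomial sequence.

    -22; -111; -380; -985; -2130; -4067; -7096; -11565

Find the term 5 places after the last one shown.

Δ: -89  -269  -605  -1145  -1937  -3029  -4469
Δ²: -180  -336  -540  -792  -1092  -1440
Δ³: -156  -204  -252  -300  -348
Δ⁴: -48  -48  -48  -48
Fourth differences constant at -48.
-348 − 48 = -396;  -1440 − 396 = -1836;  -4469 − 1836 = -6305;  -11565 − 6305 = -17870
-396 − 48 = -444;  -1836 − 444 = -2280;  -6305 − 2280 = -8585;  -17870 − 8585 = -26455
-444 − 48 = -492;  -2280 − 492 = -2772;  -8585 − 2772 = -11357;  -26455 − 11357 = -37812
-492 − 48 = -540;  -2772 − 540 = -3312;  -11357 − 3312 = -14669;  -37812 − 14669 = -52481
-540 − 48 = -588;  -3312 − 588 = -3900;  -14669 − 3900 = -18569;  -52481 − 18569 = -71050

-71050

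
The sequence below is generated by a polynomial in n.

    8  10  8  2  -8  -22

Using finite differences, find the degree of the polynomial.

2

First differences: 2, -2, -6, -10, -14
Second differences: -4, -4, -4, -4
The second differences are constant, so the polynomial has degree 2.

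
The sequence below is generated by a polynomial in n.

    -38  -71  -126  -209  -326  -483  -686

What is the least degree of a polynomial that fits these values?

D1: -33, -55, -83, -117, -157, -203
D2: -22, -28, -34, -40, -46
D3: -6, -6, -6, -6
The third differences are constant, so the polynomial has degree 3.

3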